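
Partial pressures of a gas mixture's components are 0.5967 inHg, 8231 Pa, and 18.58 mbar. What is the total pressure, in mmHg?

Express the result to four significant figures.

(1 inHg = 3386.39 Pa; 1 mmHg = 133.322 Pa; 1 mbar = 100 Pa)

0.5967 inHg × 3386.39 = 2020.66 Pa
8231 Pa (already Pa)
18.58 mbar × 100 = 1858 Pa
Sum: 2020.66 + 8231 + 1858 = 12109.7 Pa
In mmHg: 12109.7 / 133.322 = 90.8305 mmHg

90.83 mmHg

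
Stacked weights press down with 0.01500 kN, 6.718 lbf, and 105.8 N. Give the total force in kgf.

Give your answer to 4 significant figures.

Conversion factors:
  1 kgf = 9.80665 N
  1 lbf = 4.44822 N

15.37 kgf

0.01500 kN × 1000 → 15 N
6.718 lbf × 4.44822 → 29.8831 N
105.8 N (already N)
Total: 15 + 29.8831 + 105.8 = 150.683 N
In kgf: 150.683 / 9.80665 = 15.3654 kgf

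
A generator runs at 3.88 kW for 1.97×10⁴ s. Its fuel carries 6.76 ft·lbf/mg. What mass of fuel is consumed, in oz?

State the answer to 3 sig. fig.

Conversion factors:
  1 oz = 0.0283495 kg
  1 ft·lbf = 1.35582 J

3.88 kW → 3880 W
E = P × t = 3880 × 19700 = 7.6436×10⁷ J
6.76 ft·lbf/mg → 9.16534×10⁶ J/kg
m = E / e_s = 7.6436×10⁷ / 9.16534×10⁶ = 8.33968 kg
In oz: 8.33968 / 0.0283495 = 294.174 oz

294 oz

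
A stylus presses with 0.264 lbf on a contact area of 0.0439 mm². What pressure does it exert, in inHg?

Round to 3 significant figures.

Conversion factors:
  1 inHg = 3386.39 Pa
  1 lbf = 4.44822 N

7900 inHg

0.264 lbf × 4.44822 = 1.17433 N
0.0439 mm² × 10⁻⁶ = 4.39×10⁻⁸ m²
P = F / A = 1.17433 N / 4.39×10⁻⁸ m² = 2.67501×10⁷ Pa
2.67501×10⁷ Pa ÷ (3386.39 Pa/inHg) = 7899.3 inHg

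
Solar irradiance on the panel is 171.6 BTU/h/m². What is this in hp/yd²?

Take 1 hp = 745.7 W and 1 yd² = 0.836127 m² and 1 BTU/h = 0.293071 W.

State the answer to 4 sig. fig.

0.05639 hp/yd²

171.6 BTU/h/m² × 0.293071 W/BTU/h = 50.291 W/m²
50.291 W/m² ÷ 745.7 W/hp × 0.836127 m²/yd² = 0.0563895 hp/yd²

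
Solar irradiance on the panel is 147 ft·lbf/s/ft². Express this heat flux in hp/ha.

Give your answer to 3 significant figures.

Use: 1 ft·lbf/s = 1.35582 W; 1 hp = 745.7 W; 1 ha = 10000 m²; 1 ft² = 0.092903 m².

2.88×10⁴ hp/ha

147 ft·lbf/s/ft² × 1.35582 W/ft·lbf/s ÷ 0.092903 m²/ft² = 2145.31 W/m²
2145.31 W/m² ÷ 745.7 W/hp × 10000 m²/ha = 28769.1 hp/ha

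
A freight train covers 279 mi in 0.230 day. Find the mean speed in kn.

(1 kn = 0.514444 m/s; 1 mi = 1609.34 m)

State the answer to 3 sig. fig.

43.9 kn

279 mi × 1609.34 = 449006 m
0.230 day × 86400 = 19872 s
v = d / t = 449006 m / 19872 s = 22.5949 m/s
22.5949 m/s ÷ (0.514444 m/s/kn) = 43.921 kn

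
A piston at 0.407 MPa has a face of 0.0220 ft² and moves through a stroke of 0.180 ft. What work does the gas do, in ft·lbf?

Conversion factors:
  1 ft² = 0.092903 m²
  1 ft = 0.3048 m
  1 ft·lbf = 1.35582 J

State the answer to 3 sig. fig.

33.7 ft·lbf

0.407 MPa → 407000 Pa
0.0220 ft² → 0.00204387 m²
F = P × A = 407000 × 0.00204387 = 831.855 N
0.180 ft → 0.054864 m
W = F × d = 831.855 × 0.054864 = 45.6389 J
In ft·lbf: 45.6389 / 1.35582 = 33.6615 ft·lbf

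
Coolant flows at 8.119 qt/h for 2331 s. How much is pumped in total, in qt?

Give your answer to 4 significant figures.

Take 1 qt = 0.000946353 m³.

5.257 qt

8.119 qt/h → 2.13429×10⁻⁶ m³/s
V = Q × t = 2.13429×10⁻⁶ × 2331 = 0.00497503 m³
In qt: 0.00497503 / 0.000946353 = 5.25706 qt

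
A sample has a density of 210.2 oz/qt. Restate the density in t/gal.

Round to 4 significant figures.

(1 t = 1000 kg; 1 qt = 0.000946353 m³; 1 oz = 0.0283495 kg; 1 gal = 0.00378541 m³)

0.02384 t/gal

210.2 oz/qt × 0.0283495 kg/oz ÷ 0.000946353 m³/qt = 6296.87 kg/m³
6296.87 kg/m³ ÷ 1000 kg/t × 0.00378541 m³/gal = 0.0238362 t/gal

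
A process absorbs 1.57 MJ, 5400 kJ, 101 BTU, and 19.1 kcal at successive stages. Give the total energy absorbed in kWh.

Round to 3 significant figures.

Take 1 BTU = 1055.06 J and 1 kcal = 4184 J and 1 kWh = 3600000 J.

1.99 kWh

1.57 MJ × 1000000 = 1.57×10⁶ J
5400 kJ × 1000 = 5.4×10⁶ J
101 BTU × 1055.06 = 106561 J
19.1 kcal × 4184 = 79914.4 J
Sum: 1.57×10⁶ + 5.4×10⁶ + 106561 + 79914.4 = 7.15648×10⁶ J
In kWh: 7.15648×10⁶ / 3600000 = 1.98791 kWh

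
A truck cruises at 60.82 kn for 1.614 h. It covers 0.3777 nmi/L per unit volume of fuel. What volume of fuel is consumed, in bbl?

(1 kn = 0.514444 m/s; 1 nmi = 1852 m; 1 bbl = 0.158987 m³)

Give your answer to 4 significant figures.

60.82 kn → 31.2885 m/s
1.614 h → 5810.4 s
d = v × t = 31.2885 × 5810.4 = 181799 m
0.3777 nmi/L → 699500 m/m³
V = d / (distance per unit fuel) = 181799 / 699500 = 0.259898 m³
In bbl: 0.259898 / 0.158987 = 1.63471 bbl

1.635 bbl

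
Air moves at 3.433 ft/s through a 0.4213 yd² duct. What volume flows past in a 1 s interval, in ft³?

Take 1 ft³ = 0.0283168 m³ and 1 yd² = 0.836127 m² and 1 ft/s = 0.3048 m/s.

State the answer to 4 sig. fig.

13.02 ft³

3.433 ft/s × 0.3048 → 1.04638 m/s
0.4213 yd² × 0.836127 → 0.35226 m²
V = v × A × t = 1.04638 m/s × 0.35226 m² × 1 s = 0.368598 m³
0.368598 m³ ÷ (0.0283168 m³/ft³) = 13.0169 ft³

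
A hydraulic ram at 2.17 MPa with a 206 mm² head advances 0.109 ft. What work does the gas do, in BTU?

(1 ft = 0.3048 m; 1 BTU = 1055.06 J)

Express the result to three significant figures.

2.17 MPa → 2.17×10⁶ Pa
206 mm² → 2.06×10⁻⁴ m²
F = P × A = 2.17×10⁶ × 2.06×10⁻⁴ = 447.02 N
0.109 ft → 0.0332232 m
W = F × d = 447.02 × 0.0332232 = 14.8514 J
In BTU: 14.8514 / 1055.06 = 0.0140764 BTU

0.0141 BTU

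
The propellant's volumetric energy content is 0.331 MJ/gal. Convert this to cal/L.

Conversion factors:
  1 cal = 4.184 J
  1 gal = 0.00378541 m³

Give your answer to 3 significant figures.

0.331 MJ/gal × 1000000 J/MJ ÷ 0.00378541 m³/gal = 8.7441×10⁷ J/m³
8.7441×10⁷ J/m³ ÷ 4.184 J/cal × 0.001 m³/L = 20898.9 cal/L

2.09×10⁴ cal/L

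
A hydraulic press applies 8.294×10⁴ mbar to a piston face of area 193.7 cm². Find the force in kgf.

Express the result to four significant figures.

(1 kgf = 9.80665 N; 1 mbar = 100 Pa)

1.638×10⁴ kgf

8.294×10⁴ mbar × 100 = 8.294×10⁶ Pa
193.7 cm² × 0.0001 = 0.01937 m²
F = P × A = 8.294×10⁶ Pa × 0.01937 m² = 160655 N
160655 N ÷ (9.80665 N/kgf) = 16382.3 kgf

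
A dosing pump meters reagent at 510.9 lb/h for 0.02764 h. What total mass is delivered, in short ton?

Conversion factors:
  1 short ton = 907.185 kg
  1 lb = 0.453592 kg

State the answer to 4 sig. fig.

0.007061 short ton

510.9 lb/h → 0.0643723 kg/s
0.02764 h → 99.504 s
m = ṁ × t = 0.0643723 × 99.504 = 6.4053 kg
In short ton: 6.4053 / 907.185 = 0.00706063 short ton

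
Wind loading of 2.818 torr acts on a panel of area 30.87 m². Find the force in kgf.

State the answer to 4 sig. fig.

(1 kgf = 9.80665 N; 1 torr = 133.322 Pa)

1183 kgf

2.818 torr × 133.322 = 375.701 Pa
F = P × A = 375.701 Pa × 30.87 m² = 11597.9 N
11597.9 N ÷ (9.80665 N/kgf) = 1182.66 kgf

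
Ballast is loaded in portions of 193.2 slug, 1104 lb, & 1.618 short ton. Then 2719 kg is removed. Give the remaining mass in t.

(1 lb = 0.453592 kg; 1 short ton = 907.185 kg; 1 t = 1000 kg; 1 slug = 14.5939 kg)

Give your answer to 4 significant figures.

193.2 slug × 14.5939 = 2819.54 kg
1104 lb × 0.453592 = 500.766 kg
1.618 short ton × 907.185 = 1467.83 kg
2719 kg (already kg)
Sum: 2819.54 + 500.766 + 1467.83 − 2719 = 2069.14 kg
In t: 2069.14 / 1000 = 2.06914 t

2.069 t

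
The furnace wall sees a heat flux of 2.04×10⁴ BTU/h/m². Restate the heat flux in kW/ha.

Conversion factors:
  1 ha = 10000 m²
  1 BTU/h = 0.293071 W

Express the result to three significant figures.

5.98×10⁴ kW/ha

2.04×10⁴ BTU/h/m² × 0.293071 W/BTU/h = 5978.65 W/m²
5978.65 W/m² ÷ 1000 W/kW × 10000 m²/ha = 59786.5 kW/ha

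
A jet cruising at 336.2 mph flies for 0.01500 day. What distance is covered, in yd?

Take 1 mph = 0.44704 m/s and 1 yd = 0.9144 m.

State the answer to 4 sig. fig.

2.130×10⁵ yd

336.2 mph × 0.44704 → 150.295 m/s
0.01500 day × 86400 → 1296 s
d = v × t = 150.295 m/s × 1296 s = 194782 m
194782 m ÷ (0.9144 m/yd) = 213016 yd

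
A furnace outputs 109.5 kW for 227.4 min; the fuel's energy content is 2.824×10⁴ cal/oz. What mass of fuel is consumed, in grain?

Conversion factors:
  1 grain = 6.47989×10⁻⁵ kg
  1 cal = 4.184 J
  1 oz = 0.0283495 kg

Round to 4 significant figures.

109.5 kW → 109500 W
227.4 min → 13644 s
E = P × t = 109500 × 13644 = 1.49402×10⁹ J
2.824×10⁴ cal/oz → 4.16784×10⁶ J/kg
m = E / e_s = 1.49402×10⁹ / 4.16784×10⁶ = 358.464 kg
In grain: 358.464 / 6.47989×10⁻⁵ = 5.53195×10⁶ grain

5.532×10⁶ grain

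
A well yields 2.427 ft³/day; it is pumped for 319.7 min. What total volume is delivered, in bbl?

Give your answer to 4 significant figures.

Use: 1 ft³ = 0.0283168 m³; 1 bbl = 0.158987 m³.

2.427 ft³/day → 7.95427×10⁻⁷ m³/s
319.7 min → 19182 s
V = Q × t = 7.95427×10⁻⁷ × 19182 = 0.0152579 m³
In bbl: 0.0152579 / 0.158987 = 0.0959695 bbl

0.09597 bbl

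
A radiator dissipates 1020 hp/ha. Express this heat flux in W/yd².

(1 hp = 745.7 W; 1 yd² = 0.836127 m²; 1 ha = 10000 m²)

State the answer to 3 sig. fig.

1020 hp/ha × 745.7 W/hp ÷ 10000 m²/ha = 76.0614 W/m²
76.0614 W/m² × 0.836127 m²/yd² = 63.597 W/yd²

63.6 W/yd²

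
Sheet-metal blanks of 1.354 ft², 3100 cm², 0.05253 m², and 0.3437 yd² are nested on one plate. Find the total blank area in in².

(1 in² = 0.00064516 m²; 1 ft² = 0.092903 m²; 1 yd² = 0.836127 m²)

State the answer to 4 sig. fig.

1202 in²

1.354 ft² × 0.092903 → 0.125791 m²
3100 cm² × 0.0001 → 0.31 m²
0.05253 m² (already m²)
0.3437 yd² × 0.836127 → 0.287377 m²
Combined: 0.125791 + 0.31 + 0.05253 + 0.287377 = 0.775698 m²
In in²: 0.775698 / 0.00064516 = 1202.33 in²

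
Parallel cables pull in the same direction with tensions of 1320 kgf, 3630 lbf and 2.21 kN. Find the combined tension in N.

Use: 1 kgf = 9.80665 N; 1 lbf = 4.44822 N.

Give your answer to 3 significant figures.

3.13×10⁴ N

1320 kgf × 9.80665 = 12944.8 N
3630 lbf × 4.44822 = 16147 N
2.21 kN × 1000 = 2210 N
Combined: 12944.8 + 16147 + 2210 = 31301.8 N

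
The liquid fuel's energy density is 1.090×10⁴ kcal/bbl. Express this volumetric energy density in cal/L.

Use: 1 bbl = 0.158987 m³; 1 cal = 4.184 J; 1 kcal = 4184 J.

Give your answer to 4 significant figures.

1.090×10⁴ kcal/bbl × 4184 J/kcal ÷ 0.158987 m³/bbl = 2.86851×10⁸ J/m³
2.86851×10⁸ J/m³ ÷ 4.184 J/cal × 0.001 m³/L = 68559 cal/L

6.856×10⁴ cal/L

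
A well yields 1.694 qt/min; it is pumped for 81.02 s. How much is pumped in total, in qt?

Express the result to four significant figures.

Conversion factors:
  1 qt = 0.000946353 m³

2.287 qt

1.694 qt/min → 2.67187×10⁻⁵ m³/s
V = Q × t = 2.67187×10⁻⁵ × 81.02 = 0.00216475 m³
In qt: 0.00216475 / 0.000946353 = 2.28747 qt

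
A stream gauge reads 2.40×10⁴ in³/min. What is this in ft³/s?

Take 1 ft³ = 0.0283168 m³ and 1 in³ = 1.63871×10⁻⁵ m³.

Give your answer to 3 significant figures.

2.40×10⁴ in³/min × 1.63871×10⁻⁵ m³/in³ ÷ 60 s/min = 0.00655484 m³/s
0.00655484 m³/s ÷ 0.0283168 m³/ft³ = 0.231482 ft³/s

0.231 ft³/s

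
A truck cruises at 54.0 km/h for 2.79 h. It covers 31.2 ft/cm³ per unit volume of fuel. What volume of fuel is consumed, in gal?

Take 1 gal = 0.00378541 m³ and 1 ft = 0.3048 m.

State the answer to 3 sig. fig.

4.19 gal

54.0 km/h → 15 m/s
2.79 h → 10044 s
d = v × t = 15 × 10044 = 150660 m
31.2 ft/cm³ → 9.50976×10⁶ m/m³
V = d / (distance per unit fuel) = 150660 / 9.50976×10⁶ = 0.0158427 m³
In gal: 0.0158427 / 0.00378541 = 4.1852 gal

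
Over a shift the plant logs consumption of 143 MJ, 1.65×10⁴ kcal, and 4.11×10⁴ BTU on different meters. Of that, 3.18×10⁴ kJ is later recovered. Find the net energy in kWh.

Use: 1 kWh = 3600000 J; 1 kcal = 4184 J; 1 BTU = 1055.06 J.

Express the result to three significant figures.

62.1 kWh

143 MJ × 1000000 = 1.43×10⁸ J
1.65×10⁴ kcal × 4184 = 6.9036×10⁷ J
4.11×10⁴ BTU × 1055.06 = 4.3363×10⁷ J
3.18×10⁴ kJ × 1000 = 3.18×10⁷ J
Result: 1.43×10⁸ + 6.9036×10⁷ + 4.3363×10⁷ − 3.18×10⁷ = 2.23599×10⁸ J
In kWh: 2.23599×10⁸ / 3600000 = 62.1108 kWh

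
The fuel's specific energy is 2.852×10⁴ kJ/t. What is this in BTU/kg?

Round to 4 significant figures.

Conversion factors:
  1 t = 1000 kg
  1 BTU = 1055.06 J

2.852×10⁴ kJ/t × 1000 J/kJ ÷ 1000 kg/t = 28520 J/kg
28520 J/kg ÷ 1055.06 J/BTU = 27.0316 BTU/kg

27.03 BTU/kg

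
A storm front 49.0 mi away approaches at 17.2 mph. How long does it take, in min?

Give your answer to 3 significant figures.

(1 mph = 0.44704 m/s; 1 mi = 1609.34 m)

171 min

49.0 mi × 1609.34 = 78857.7 m
17.2 mph × 0.44704 = 7.68909 m/s
t = d / v = 78857.7 m / 7.68909 m/s = 10255.8 s
10255.8 s ÷ (60 s/min) = 170.93 min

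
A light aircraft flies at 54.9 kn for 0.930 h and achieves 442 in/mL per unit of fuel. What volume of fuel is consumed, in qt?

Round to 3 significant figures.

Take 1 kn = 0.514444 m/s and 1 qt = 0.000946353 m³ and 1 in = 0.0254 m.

8.90 qt

54.9 kn → 28.243 m/s
0.930 h → 3348 s
d = v × t = 28.243 × 3348 = 94557.6 m
442 in/mL → 1.12268×10⁷ m/m³
V = d / (distance per unit fuel) = 94557.6 / 1.12268×10⁷ = 0.00842249 m³
In qt: 0.00842249 / 0.000946353 = 8.89995 qt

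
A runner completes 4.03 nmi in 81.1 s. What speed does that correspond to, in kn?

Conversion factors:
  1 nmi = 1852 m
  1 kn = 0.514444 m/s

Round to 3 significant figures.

179 kn

4.03 nmi × 1852 = 7463.56 m
v = d / t = 7463.56 m / 81.1 s = 92.0291 m/s
92.0291 m/s ÷ (0.514444 m/s/kn) = 178.89 kn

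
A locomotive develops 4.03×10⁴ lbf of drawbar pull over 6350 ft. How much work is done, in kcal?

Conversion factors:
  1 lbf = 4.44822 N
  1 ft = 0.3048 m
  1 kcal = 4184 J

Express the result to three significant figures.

4.03×10⁴ lbf × 4.44822 = 179263 N
6350 ft × 0.3048 = 1935.48 m
W = F × d = 179263 N × 1935.48 m = 3.4696×10⁸ J
3.4696×10⁸ J ÷ (4184 J/kcal) = 82925.4 kcal

8.29×10⁴ kcal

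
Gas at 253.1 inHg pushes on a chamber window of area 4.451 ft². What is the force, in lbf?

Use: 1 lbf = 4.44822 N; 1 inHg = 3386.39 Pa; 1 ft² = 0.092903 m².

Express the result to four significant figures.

7.968×10⁴ lbf

253.1 inHg × 3386.39 → 857095 Pa
4.451 ft² × 0.092903 → 0.413511 m²
F = P × A = 857095 Pa × 0.413511 m² = 354418 N
354418 N ÷ (4.44822 N/lbf) = 79676.4 lbf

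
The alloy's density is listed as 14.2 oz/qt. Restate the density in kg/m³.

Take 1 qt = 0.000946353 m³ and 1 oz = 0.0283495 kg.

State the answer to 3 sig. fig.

14.2 oz/qt × 0.0283495 kg/oz ÷ 0.000946353 m³/qt = 425.383 kg/m³
425.383 kg/m³  = 425.383 kg/m³

425 kg/m³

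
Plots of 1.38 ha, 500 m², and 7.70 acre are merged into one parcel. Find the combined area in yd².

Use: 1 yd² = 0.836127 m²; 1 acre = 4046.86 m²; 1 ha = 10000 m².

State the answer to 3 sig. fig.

5.44×10⁴ yd²

1.38 ha × 10000 = 13800 m²
500 m² (already m²)
7.70 acre × 4046.86 = 31160.8 m²
Combined: 13800 + 500 + 31160.8 = 45460.8 m²
In yd²: 45460.8 / 0.836127 = 54370.7 yd²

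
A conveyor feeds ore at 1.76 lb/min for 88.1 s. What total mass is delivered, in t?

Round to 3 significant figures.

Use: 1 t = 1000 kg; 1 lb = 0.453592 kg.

1.76 lb/min → 0.0133054 kg/s
m = ṁ × t = 0.0133054 × 88.1 = 1.17221 kg
In t: 1.17221 / 1000 = 0.00117221 t

0.00117 t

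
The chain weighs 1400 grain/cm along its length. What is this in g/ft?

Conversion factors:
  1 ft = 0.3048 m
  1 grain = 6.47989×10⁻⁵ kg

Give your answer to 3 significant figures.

1400 grain/cm × 6.47989×10⁻⁵ kg/grain ÷ 0.01 m/cm = 9.07185 kg/m
9.07185 kg/m ÷ 0.001 kg/g × 0.3048 m/ft = 2765.1 g/ft

2770 g/ft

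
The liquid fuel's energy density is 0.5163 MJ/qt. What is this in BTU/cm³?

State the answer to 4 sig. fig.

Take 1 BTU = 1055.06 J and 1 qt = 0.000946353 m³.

0.5171 BTU/cm³

0.5163 MJ/qt × 1000000 J/MJ ÷ 0.000946353 m³/qt = 5.45568×10⁸ J/m³
5.45568×10⁸ J/m³ ÷ 1055.06 J/BTU × 10⁻⁶ m³/cm³ = 0.517097 BTU/cm³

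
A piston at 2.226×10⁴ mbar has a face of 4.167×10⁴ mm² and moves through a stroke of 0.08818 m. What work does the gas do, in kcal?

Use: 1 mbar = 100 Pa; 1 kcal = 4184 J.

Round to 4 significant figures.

1.955 kcal

2.226×10⁴ mbar → 2.226×10⁶ Pa
4.167×10⁴ mm² → 0.04167 m²
F = P × A = 2.226×10⁶ × 0.04167 = 92757.4 N
W = F × d = 92757.4 × 0.08818 = 8179.35 J
In kcal: 8179.35 / 4184 = 1.95491 kcal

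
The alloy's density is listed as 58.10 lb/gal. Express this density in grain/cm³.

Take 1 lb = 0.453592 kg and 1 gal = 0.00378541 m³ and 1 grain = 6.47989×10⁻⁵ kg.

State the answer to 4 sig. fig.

107.4 grain/cm³

58.10 lb/gal × 0.453592 kg/lb ÷ 0.00378541 m³/gal = 6961.91 kg/m³
6961.91 kg/m³ ÷ 6.47989×10⁻⁵ kg/grain × 10⁻⁶ m³/cm³ = 107.439 grain/cm³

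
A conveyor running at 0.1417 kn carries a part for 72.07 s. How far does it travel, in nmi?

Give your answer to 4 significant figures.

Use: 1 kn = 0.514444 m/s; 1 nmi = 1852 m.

0.1417 kn × 0.514444 = 0.0728967 m/s
d = v × t = 0.0728967 m/s × 72.07 s = 5.25367 m
5.25367 m ÷ (1852 m/nmi) = 0.00283675 nmi

0.002837 nmi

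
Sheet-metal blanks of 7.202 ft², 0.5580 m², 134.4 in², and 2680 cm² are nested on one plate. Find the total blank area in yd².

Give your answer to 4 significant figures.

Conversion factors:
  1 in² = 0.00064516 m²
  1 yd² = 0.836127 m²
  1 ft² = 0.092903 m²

1.892 yd²

7.202 ft² × 0.092903 = 0.669087 m²
0.5580 m² (already m²)
134.4 in² × 0.00064516 = 0.0867095 m²
2680 cm² × 0.0001 = 0.268 m²
Sum: 0.669087 + 0.558 + 0.0867095 + 0.268 = 1.5818 m²
In yd²: 1.5818 / 0.836127 = 1.89182 yd²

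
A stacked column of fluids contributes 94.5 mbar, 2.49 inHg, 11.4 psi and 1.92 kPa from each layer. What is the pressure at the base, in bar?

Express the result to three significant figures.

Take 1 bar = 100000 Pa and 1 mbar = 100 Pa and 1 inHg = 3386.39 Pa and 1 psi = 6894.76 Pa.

0.984 bar

94.5 mbar × 100 = 9450 Pa
2.49 inHg × 3386.39 = 8432.11 Pa
11.4 psi × 6894.76 = 78600.3 Pa
1.92 kPa × 1000 = 1920 Pa
Total: 9450 + 8432.11 + 78600.3 + 1920 = 98402.4 Pa
In bar: 98402.4 / 100000 = 0.984024 bar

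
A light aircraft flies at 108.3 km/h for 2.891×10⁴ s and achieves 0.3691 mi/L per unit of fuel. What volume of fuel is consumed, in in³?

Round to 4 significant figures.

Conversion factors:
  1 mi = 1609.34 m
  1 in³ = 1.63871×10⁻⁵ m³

108.3 km/h → 30.0833 m/s
d = v × t = 30.0833 × 28910 = 869708 m
0.3691 mi/L → 594007 m/m³
V = d / (distance per unit fuel) = 869708 / 594007 = 1.46414 m³
In in³: 1.46414 / 1.63871×10⁻⁵ = 89347.1 in³

8.935×10⁴ in³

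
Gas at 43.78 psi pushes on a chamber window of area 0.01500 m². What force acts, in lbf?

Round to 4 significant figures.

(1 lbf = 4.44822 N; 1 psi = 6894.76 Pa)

1018 lbf

43.78 psi × 6894.76 → 301853 Pa
F = P × A = 301853 Pa × 0.015 m² = 4527.8 N
4527.8 N ÷ (4.44822 N/lbf) = 1017.89 lbf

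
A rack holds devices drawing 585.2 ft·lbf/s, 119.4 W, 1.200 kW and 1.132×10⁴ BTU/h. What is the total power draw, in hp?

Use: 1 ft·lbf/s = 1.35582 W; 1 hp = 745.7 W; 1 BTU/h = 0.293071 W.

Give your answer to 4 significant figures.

7.282 hp

585.2 ft·lbf/s × 1.35582 = 793.426 W
119.4 W (already W)
1.200 kW × 1000 = 1200 W
1.132×10⁴ BTU/h × 0.293071 = 3317.56 W
Sum: 793.426 + 119.4 + 1200 + 3317.56 = 5430.39 W
In hp: 5430.39 / 745.7 = 7.28227 hp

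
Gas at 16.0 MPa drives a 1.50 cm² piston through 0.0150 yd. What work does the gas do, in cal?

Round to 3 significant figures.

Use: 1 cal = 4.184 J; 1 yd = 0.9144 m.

16.0 MPa → 1.6×10⁷ Pa
1.50 cm² → 1.5×10⁻⁴ m²
F = P × A = 1.6×10⁷ × 1.5×10⁻⁴ = 2400 N
0.0150 yd → 0.013716 m
W = F × d = 2400 × 0.013716 = 32.9184 J
In cal: 32.9184 / 4.184 = 7.86769 cal

7.87 cal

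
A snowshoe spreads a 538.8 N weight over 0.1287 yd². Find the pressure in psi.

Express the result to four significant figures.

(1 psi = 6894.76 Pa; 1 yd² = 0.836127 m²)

0.1287 yd² × 0.836127 → 0.10761 m²
P = F / A = 538.8 N / 0.10761 m² = 5006.97 Pa
5006.97 Pa ÷ (6894.76 Pa/psi) = 0.726199 psi

0.7262 psi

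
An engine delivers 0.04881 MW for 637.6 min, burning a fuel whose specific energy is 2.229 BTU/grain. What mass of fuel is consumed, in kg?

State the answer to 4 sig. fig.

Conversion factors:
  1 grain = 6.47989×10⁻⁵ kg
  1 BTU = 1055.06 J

0.04881 MW → 48810 W
637.6 min → 38256 s
E = P × t = 48810 × 38256 = 1.86728×10⁹ J
2.229 BTU/grain → 3.62927×10⁷ J/kg
m = E / e_s = 1.86728×10⁹ / 3.62927×10⁷ = 51.4506 kg

51.45 kg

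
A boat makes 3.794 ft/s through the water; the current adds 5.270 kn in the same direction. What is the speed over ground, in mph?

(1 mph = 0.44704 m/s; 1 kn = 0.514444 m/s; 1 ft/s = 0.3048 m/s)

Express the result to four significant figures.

8.651 mph

3.794 ft/s × 0.3048 = 1.15641 m/s
5.270 kn × 0.514444 = 2.71112 m/s
Sum: 1.15641 + 2.71112 = 3.86753 m/s
In mph: 3.86753 / 0.44704 = 8.65142 mph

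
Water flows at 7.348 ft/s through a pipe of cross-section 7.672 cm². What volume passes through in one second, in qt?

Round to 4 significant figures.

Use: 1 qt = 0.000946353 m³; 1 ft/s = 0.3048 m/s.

7.348 ft/s × 0.3048 → 2.23967 m/s
7.672 cm² × 0.0001 → 7.672×10⁻⁴ m²
V = v × A × t = 2.23967 m/s × 7.672×10⁻⁴ m² × 1 s = 0.00171827 m³
0.00171827 m³ ÷ (0.000946353 m³/qt) = 1.81568 qt

1.816 qt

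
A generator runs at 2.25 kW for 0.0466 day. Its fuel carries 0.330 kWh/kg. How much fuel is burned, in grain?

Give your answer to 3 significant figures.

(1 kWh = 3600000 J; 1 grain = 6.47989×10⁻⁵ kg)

2.25 kW → 2250 W
0.0466 day → 4026.24 s
E = P × t = 2250 × 4026.24 = 9.05904×10⁶ J
0.330 kWh/kg → 1.188×10⁶ J/kg
m = E / e_s = 9.05904×10⁶ / 1.188×10⁶ = 7.62545 kg
In grain: 7.62545 / 6.47989×10⁻⁵ = 117679 grain

1.18×10⁵ grain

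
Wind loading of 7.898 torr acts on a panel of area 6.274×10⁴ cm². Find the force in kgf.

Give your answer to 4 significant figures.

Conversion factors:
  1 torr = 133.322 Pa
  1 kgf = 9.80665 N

673.7 kgf

7.898 torr × 133.322 → 1052.98 Pa
6.274×10⁴ cm² × 0.0001 → 6.274 m²
F = P × A = 1052.98 Pa × 6.274 m² = 6606.4 N
6606.4 N ÷ (9.80665 N/kgf) = 673.665 kgf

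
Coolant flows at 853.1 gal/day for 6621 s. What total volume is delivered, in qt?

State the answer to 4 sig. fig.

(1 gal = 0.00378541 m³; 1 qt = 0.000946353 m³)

853.1 gal/day → 3.73765×10⁻⁵ m³/s
V = Q × t = 3.73765×10⁻⁵ × 6621 = 0.24747 m³
In qt: 0.24747 / 0.000946353 = 261.499 qt

261.5 qt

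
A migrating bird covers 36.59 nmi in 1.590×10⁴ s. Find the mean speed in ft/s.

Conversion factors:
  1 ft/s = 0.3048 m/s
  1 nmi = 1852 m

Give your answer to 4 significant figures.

36.59 nmi × 1852 = 67764.7 m
v = d / t = 67764.7 m / 15900 s = 4.26193 m/s
4.26193 m/s ÷ (0.3048 m/s/ft/s) = 13.9827 ft/s

13.98 ft/s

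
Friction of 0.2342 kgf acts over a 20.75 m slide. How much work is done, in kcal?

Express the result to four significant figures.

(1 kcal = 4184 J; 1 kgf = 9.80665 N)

0.01139 kcal

0.2342 kgf × 9.80665 → 2.29672 N
W = F × d = 2.29672 N × 20.75 m = 47.6569 J
47.6569 J ÷ (4184 J/kcal) = 0.0113903 kcal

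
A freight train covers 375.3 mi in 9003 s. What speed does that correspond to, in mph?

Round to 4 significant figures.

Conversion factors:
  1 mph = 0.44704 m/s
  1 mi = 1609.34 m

375.3 mi × 1609.34 = 603985 m
v = d / t = 603985 m / 9003 s = 67.0871 m/s
67.0871 m/s ÷ (0.44704 m/s/mph) = 150.07 mph

150.1 mph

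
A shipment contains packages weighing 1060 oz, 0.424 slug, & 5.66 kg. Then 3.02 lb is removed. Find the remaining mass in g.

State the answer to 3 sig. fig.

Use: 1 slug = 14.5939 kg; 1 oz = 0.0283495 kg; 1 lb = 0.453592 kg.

4.05×10⁴ g

1060 oz × 0.0283495 = 30.0505 kg
0.424 slug × 14.5939 = 6.18781 kg
5.66 kg (already kg)
3.02 lb × 0.453592 = 1.36985 kg
Net: 30.0505 + 6.18781 + 5.66 − 1.36985 = 40.5285 kg
In g: 40.5285 / 0.001 = 40528.5 g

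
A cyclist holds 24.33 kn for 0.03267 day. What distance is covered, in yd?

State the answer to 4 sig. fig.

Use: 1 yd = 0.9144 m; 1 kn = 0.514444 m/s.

24.33 kn × 0.514444 = 12.5164 m/s
0.03267 day × 86400 = 2822.69 s
d = v × t = 12.5164 m/s × 2822.69 s = 35329.9 m
35329.9 m ÷ (0.9144 m/yd) = 38637.2 yd

3.864×10⁴ yd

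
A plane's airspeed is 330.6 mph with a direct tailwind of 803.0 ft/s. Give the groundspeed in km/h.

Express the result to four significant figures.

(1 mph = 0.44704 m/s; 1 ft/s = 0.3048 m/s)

330.6 mph × 0.44704 → 147.791 m/s
803.0 ft/s × 0.3048 → 244.754 m/s
Total: 147.791 + 244.754 = 392.545 m/s
In km/h: 392.545 / (1/3.6) = 1413.16 km/h

1413 km/h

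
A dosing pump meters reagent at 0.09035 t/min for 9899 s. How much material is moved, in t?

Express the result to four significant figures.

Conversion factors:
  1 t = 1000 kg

14.91 t

0.09035 t/min → 1.50583 kg/s
m = ṁ × t = 1.50583 × 9899 = 14906.2 kg
In t: 14906.2 / 1000 = 14.9062 t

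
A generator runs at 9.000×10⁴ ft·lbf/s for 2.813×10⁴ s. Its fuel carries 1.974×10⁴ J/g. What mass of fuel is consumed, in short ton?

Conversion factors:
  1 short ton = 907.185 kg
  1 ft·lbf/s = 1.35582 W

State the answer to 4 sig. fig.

0.1917 short ton

9.000×10⁴ ft·lbf/s → 122024 W
E = P × t = 122024 × 28130 = 3.43254×10⁹ J
1.974×10⁴ J/g → 1.974×10⁷ J/kg
m = E / e_s = 3.43254×10⁹ / 1.974×10⁷ = 173.888 kg
In short ton: 173.888 / 907.185 = 0.191679 short ton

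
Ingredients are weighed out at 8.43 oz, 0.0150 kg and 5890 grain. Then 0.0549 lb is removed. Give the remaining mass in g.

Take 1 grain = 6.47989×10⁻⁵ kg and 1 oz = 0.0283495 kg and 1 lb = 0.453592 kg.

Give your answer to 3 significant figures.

8.43 oz × 0.0283495 → 0.238986 kg
0.0150 kg (already kg)
5890 grain × 6.47989×10⁻⁵ → 0.381666 kg
0.0549 lb × 0.453592 → 0.0249022 kg
Net: 0.238986 + 0.015 + 0.381666 − 0.0249022 = 0.61075 kg
In g: 0.61075 / 0.001 = 610.75 g

611 g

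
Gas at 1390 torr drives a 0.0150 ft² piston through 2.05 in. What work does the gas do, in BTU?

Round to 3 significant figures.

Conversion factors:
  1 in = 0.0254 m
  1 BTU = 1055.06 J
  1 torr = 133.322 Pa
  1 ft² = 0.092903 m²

0.0127 BTU

1390 torr → 185318 Pa
0.0150 ft² → 0.00139354 m²
F = P × A = 185318 × 0.00139354 = 258.248 N
2.05 in → 0.05207 m
W = F × d = 258.248 × 0.05207 = 13.447 J
In BTU: 13.447 / 1055.06 = 0.0127452 BTU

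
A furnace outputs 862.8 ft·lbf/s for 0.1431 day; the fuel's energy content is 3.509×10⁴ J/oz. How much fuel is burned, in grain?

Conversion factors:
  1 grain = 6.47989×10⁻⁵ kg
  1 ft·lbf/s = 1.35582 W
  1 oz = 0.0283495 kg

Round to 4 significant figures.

1.803×10⁵ grain

862.8 ft·lbf/s → 1169.8 W
0.1431 day → 12363.8 s
E = P × t = 1169.8 × 12363.8 = 1.44632×10⁷ J
3.509×10⁴ J/oz → 1.23776×10⁶ J/kg
m = E / e_s = 1.44632×10⁷ / 1.23776×10⁶ = 11.685 kg
In grain: 11.685 / 6.47989×10⁻⁵ = 180327 grain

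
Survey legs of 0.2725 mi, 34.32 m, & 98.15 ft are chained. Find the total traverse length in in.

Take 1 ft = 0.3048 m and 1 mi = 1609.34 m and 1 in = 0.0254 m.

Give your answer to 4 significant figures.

0.2725 mi × 1609.34 = 438.545 m
34.32 m (already m)
98.15 ft × 0.3048 = 29.9161 m
Total: 438.545 + 34.32 + 29.9161 = 502.781 m
In in: 502.781 / 0.0254 = 19794.5 in

1.979×10⁴ in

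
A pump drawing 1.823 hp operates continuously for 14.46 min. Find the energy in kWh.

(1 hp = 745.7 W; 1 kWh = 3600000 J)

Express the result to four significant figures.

0.3276 kWh

1.823 hp × 745.7 = 1359.41 W
14.46 min × 60 = 867.6 s
E = P × t = 1359.41 W × 867.6 s = 1.17942×10⁶ J
1.17942×10⁶ J ÷ (3600000 J/kWh) = 0.327617 kWh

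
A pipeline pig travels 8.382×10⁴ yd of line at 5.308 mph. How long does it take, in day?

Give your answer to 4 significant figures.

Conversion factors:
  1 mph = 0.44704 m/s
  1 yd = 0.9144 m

0.3738 day

8.382×10⁴ yd × 0.9144 → 76645 m
5.308 mph × 0.44704 → 2.37289 m/s
t = d / v = 76645 m / 2.37289 m/s = 32300.3 s
32300.3 s ÷ (86400 s/day) = 0.373846 day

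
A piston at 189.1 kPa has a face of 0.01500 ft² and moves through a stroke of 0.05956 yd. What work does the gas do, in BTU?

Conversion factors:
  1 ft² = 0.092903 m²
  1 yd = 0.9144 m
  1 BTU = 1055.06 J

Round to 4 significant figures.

189.1 kPa → 189100 Pa
0.01500 ft² → 0.00139354 m²
F = P × A = 189100 × 0.00139354 = 263.518 N
0.05956 yd → 0.0544617 m
W = F × d = 263.518 × 0.0544617 = 14.3516 J
In BTU: 14.3516 / 1055.06 = 0.0136026 BTU

0.01360 BTU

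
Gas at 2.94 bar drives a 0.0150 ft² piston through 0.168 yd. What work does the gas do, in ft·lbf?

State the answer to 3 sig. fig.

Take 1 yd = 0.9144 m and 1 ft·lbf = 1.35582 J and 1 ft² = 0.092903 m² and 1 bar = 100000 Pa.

46.4 ft·lbf

2.94 bar → 294000 Pa
0.0150 ft² → 0.00139354 m²
F = P × A = 294000 × 0.00139354 = 409.701 N
0.168 yd → 0.153619 m
W = F × d = 409.701 × 0.153619 = 62.9379 J
In ft·lbf: 62.9379 / 1.35582 = 46.4205 ft·lbf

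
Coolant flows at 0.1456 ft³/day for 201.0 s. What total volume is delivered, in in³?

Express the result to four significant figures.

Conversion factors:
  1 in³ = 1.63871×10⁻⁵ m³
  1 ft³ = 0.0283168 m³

0.1456 ft³/day → 4.77191×10⁻⁸ m³/s
V = Q × t = 4.77191×10⁻⁸ × 201 = 9.59154×10⁻⁶ m³
In in³: 9.59154×10⁻⁶ / 1.63871×10⁻⁵ = 0.58531 in³

0.5853 in³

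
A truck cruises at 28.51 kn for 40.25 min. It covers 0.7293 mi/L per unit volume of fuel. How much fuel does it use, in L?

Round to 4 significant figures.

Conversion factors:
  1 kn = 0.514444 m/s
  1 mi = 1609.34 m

28.51 kn → 14.6668 m/s
40.25 min → 2415 s
d = v × t = 14.6668 × 2415 = 35420.3 m
0.7293 mi/L → 1.17369×10⁶ m/m³
V = d / (distance per unit fuel) = 35420.3 / 1.17369×10⁶ = 0.0301786 m³
In L: 0.0301786 / 0.001 = 30.1786 L

30.18 L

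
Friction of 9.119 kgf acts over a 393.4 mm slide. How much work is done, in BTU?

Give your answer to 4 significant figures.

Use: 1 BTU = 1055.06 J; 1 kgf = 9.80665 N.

0.03334 BTU

9.119 kgf × 9.80665 = 89.4268 N
393.4 mm × 0.001 = 0.3934 m
W = F × d = 89.4268 N × 0.3934 m = 35.1805 J
35.1805 J ÷ (1055.06 J/BTU) = 0.0333445 BTU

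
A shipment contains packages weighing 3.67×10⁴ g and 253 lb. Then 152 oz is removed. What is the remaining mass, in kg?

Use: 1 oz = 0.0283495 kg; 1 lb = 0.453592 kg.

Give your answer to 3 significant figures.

147 kg

3.67×10⁴ g × 0.001 = 36.7 kg
253 lb × 0.453592 = 114.759 kg
152 oz × 0.0283495 = 4.30912 kg
Result: 36.7 + 114.759 − 4.30912 = 147.15 kg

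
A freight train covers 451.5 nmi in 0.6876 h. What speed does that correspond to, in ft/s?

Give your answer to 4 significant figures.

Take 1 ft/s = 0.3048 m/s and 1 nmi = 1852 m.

1108 ft/s

451.5 nmi × 1852 → 836178 m
0.6876 h × 3600 → 2475.36 s
v = d / t = 836178 m / 2475.36 s = 337.801 m/s
337.801 m/s ÷ (0.3048 m/s/ft/s) = 1108.27 ft/s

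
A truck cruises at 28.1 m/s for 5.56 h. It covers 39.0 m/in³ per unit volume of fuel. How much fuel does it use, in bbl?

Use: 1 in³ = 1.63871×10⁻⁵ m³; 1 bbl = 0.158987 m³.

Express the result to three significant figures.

5.56 h → 20016 s
d = v × t = 28.1 × 20016 = 562450 m
39.0 m/in³ → 2.37992×10⁶ m/m³
V = d / (distance per unit fuel) = 562450 / 2.37992×10⁶ = 0.236331 m³
In bbl: 0.236331 / 0.158987 = 1.48648 bbl

1.49 bbl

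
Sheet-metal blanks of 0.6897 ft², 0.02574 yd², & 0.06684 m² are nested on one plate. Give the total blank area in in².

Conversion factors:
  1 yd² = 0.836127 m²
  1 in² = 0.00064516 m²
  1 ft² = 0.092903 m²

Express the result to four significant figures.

236.3 in²

0.6897 ft² × 0.092903 → 0.0640752 m²
0.02574 yd² × 0.836127 → 0.0215219 m²
0.06684 m² (already m²)
Sum: 0.0640752 + 0.0215219 + 0.06684 = 0.152437 m²
In in²: 0.152437 / 0.00064516 = 236.278 in²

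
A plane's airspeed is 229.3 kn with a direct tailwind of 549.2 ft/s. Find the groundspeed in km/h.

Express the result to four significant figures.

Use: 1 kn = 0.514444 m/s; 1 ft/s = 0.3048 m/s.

1027 km/h

229.3 kn × 0.514444 = 117.962 m/s
549.2 ft/s × 0.3048 = 167.396 m/s
Sum: 117.962 + 167.396 = 285.358 m/s
In km/h: 285.358 / (1/3.6) = 1027.29 km/h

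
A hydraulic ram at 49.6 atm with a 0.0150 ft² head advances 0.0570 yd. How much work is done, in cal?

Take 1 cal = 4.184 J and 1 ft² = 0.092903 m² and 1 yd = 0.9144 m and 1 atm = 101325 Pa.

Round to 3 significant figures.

87.2 cal

49.6 atm → 5.02572×10⁶ Pa
0.0150 ft² → 0.00139354 m²
F = P × A = 5.02572×10⁶ × 0.00139354 = 7003.54 N
0.0570 yd → 0.0521208 m
W = F × d = 7003.54 × 0.0521208 = 365.03 J
In cal: 365.03 / 4.184 = 87.2443 cal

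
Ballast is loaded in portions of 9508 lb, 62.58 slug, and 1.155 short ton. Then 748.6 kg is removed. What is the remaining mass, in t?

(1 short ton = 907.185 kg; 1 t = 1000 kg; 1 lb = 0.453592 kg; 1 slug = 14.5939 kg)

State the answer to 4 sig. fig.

9508 lb × 0.453592 = 4312.75 kg
62.58 slug × 14.5939 = 913.286 kg
1.155 short ton × 907.185 = 1047.8 kg
748.6 kg (already kg)
Sum: 4312.75 + 913.286 + 1047.8 − 748.6 = 5525.24 kg
In t: 5525.24 / 1000 = 5.52524 t

5.525 t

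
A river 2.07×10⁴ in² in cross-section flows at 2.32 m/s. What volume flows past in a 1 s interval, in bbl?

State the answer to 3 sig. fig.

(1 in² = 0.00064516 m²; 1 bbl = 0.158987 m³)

2.07×10⁴ in² × 0.00064516 → 13.3548 m²
V = v × A × t = 2.32 m/s × 13.3548 m² × 1 s = 30.9831 m³
30.9831 m³ ÷ (0.158987 m³/bbl) = 194.878 bbl

195 bbl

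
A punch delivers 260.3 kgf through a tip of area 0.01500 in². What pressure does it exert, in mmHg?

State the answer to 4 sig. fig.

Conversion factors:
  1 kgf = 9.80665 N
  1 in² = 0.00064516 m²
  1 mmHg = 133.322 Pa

1.978×10⁶ mmHg

260.3 kgf × 9.80665 → 2552.67 N
0.01500 in² × 0.00064516 → 9.6774×10⁻⁶ m²
P = F / A = 2552.67 N / 9.6774×10⁻⁶ m² = 2.63776×10⁸ Pa
2.63776×10⁸ Pa ÷ (133.322 Pa/mmHg) = 1.97849×10⁶ mmHg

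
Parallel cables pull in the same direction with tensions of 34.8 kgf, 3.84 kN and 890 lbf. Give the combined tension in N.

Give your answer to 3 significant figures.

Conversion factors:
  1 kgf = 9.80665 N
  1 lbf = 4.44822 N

8140 N

34.8 kgf × 9.80665 = 341.271 N
3.84 kN × 1000 = 3840 N
890 lbf × 4.44822 = 3958.92 N
Sum: 341.271 + 3840 + 3958.92 = 8140.19 N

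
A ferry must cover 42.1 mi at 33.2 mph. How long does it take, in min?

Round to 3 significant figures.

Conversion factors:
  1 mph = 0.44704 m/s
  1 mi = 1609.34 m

76.1 min

42.1 mi × 1609.34 → 67753.2 m
33.2 mph × 0.44704 → 14.8417 m/s
t = d / v = 67753.2 m / 14.8417 m/s = 4565.06 s
4565.06 s ÷ (60 s/min) = 76.0843 min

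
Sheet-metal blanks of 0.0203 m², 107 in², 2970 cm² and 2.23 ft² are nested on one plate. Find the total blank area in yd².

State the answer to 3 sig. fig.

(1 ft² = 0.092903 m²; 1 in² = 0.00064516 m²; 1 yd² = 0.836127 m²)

0.0203 m² (already m²)
107 in² × 0.00064516 = 0.0690321 m²
2970 cm² × 0.0001 = 0.297 m²
2.23 ft² × 0.092903 = 0.207174 m²
Combined: 0.0203 + 0.0690321 + 0.297 + 0.207174 = 0.593506 m²
In yd²: 0.593506 / 0.836127 = 0.709828 yd²

0.710 yd²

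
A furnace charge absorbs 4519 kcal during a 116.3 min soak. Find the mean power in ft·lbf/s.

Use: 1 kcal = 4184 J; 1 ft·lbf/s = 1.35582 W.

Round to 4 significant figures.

4519 kcal × 4184 → 1.89075×10⁷ J
116.3 min × 60 → 6978 s
P = E / t = 1.89075×10⁷ J / 6978 s = 2709.59 W
2709.59 W ÷ (1.35582 W/ft·lbf/s) = 1998.49 ft·lbf/s

1998 ft·lbf/s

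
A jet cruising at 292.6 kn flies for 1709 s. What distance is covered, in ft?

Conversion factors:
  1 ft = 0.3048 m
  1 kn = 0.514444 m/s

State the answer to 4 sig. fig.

292.6 kn × 0.514444 → 150.526 m/s
d = v × t = 150.526 m/s × 1709 s = 257249 m
257249 m ÷ (0.3048 m/ft) = 843993 ft

8.440×10⁵ ft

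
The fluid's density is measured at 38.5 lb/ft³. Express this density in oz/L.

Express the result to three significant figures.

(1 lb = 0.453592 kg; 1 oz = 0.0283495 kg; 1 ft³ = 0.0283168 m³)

21.8 oz/L

38.5 lb/ft³ × 0.453592 kg/lb ÷ 0.0283168 m³/ft³ = 616.711 kg/m³
616.711 kg/m³ ÷ 0.0283495 kg/oz × 0.001 m³/L = 21.7539 oz/L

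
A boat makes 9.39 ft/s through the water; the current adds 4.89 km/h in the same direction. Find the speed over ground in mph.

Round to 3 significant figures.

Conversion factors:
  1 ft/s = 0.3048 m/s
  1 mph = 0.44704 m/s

9.44 mph

9.39 ft/s × 0.3048 = 2.86207 m/s
4.89 km/h × (1/3.6) = 1.35833 m/s
Sum: 2.86207 + 1.35833 = 4.2204 m/s
In mph: 4.2204 / 0.44704 = 9.44077 mph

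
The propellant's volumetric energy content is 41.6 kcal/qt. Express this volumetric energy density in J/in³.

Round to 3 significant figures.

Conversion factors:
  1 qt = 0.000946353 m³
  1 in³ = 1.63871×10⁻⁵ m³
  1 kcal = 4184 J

3010 J/in³

41.6 kcal/qt × 4184 J/kcal ÷ 0.000946353 m³/qt = 1.83921×10⁸ J/m³
1.83921×10⁸ J/m³ × 1.63871×10⁻⁵ m³/in³ = 3013.93 J/in³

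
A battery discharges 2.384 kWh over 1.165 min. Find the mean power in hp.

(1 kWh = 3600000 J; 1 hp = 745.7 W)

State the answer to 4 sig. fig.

2.384 kWh × 3600000 = 8.5824×10⁶ J
1.165 min × 60 = 69.9 s
P = E / t = 8.5824×10⁶ J / 69.9 s = 122781 W
122781 W ÷ (745.7 W/hp) = 164.652 hp

164.7 hp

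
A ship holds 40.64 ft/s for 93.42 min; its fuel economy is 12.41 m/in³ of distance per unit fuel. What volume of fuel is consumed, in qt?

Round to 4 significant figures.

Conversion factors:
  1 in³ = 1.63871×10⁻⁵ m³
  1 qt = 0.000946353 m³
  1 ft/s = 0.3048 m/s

40.64 ft/s → 12.3871 m/s
93.42 min → 5605.2 s
d = v × t = 12.3871 × 5605.2 = 69432.2 m
12.41 m/in³ → 757303 m/m³
V = d / (distance per unit fuel) = 69432.2 / 757303 = 0.0916835 m³
In qt: 0.0916835 / 0.000946353 = 96.8809 qt

96.88 qt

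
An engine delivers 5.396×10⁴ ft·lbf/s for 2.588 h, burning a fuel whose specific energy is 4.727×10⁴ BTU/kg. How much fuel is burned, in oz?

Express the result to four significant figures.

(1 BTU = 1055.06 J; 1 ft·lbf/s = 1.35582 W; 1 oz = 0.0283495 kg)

5.396×10⁴ ft·lbf/s → 73160 W
2.588 h → 9316.8 s
E = P × t = 73160 × 9316.8 = 6.81617×10⁸ J
4.727×10⁴ BTU/kg → 4.98727×10⁷ J/kg
m = E / e_s = 6.81617×10⁸ / 4.98727×10⁷ = 13.6671 kg
In oz: 13.6671 / 0.0283495 = 482.093 oz

482.1 oz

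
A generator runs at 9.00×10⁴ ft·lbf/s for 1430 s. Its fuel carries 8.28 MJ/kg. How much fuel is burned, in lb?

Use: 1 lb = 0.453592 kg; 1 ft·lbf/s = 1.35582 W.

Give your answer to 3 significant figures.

9.00×10⁴ ft·lbf/s → 122024 W
E = P × t = 122024 × 1430 = 1.74494×10⁸ J
8.28 MJ/kg → 8.28×10⁶ J/kg
m = E / e_s = 1.74494×10⁸ / 8.28×10⁶ = 21.0742 kg
In lb: 21.0742 / 0.453592 = 46.4607 lb

46.5 lb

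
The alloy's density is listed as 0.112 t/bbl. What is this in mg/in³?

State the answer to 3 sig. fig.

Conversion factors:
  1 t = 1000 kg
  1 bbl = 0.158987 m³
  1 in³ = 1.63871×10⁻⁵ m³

1.15×10⁴ mg/in³

0.112 t/bbl × 1000 kg/t ÷ 0.158987 m³/bbl = 704.46 kg/m³
704.46 kg/m³ ÷ 10⁻⁶ kg/mg × 1.63871×10⁻⁵ m³/in³ = 11544.1 mg/in³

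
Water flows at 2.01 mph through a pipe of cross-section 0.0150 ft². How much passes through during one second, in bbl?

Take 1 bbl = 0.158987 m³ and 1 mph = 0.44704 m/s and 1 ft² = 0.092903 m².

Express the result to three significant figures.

2.01 mph × 0.44704 = 0.89855 m/s
0.0150 ft² × 0.092903 = 0.00139354 m²
V = v × A × t = 0.89855 m/s × 0.00139354 m² × 1 s = 0.00125217 m³
0.00125217 m³ ÷ (0.158987 m³/bbl) = 0.00787593 bbl

0.00788 bbl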